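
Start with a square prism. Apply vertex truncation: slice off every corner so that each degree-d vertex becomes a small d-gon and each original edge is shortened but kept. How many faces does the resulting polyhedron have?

The base solid has V = 8, E = 12, F = 6.
Truncation replaces each original edge-end by a new vertex, so V′ = 2E = 24.
Each original edge survives, and each old vertex of degree d contributes d new edges; summing degrees gives Σd = 2E, so E′ = E + 2E = 3E = 36.
Each original face survives and each original vertex becomes one new face: F′ = F + V = 14.

14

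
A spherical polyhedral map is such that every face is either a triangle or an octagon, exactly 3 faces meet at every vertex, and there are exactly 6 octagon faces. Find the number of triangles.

Let x be the number of triangles; then F = 6 + x.
Edge–face incidences: 2E = 8·6 + 3·x = 48 + 3x.
Every vertex has degree 3, so 3V = 2E.
Euler: V − E + F = 2 ⇒ (2E)/3 − E + (6 + x) = 2.
Multiply by 6: 2·(2E) − 3·(2E) + 6·(6 + x) = 12, i.e. 36 + 6x − (48 + 3x) = 12.
Collecting terms: 3x − 12 = 12, so 3x = 24, so x = 8.
Then 2E = 48 + 3·8 = 72, so E = 36, V = 2E/3 = 24, F = 6 + 8 = 14.

8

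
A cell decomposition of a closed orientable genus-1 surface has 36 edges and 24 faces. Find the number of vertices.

For a closed orientable surface of genus 1, χ = 2 − 2·1 = 0.
V = 0 + E − F = 0 + 36 − 24 = 12.

12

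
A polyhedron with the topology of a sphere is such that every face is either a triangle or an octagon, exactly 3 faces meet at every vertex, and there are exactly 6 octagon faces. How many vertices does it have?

24

Let x be the number of triangles; then F = 6 + x.
Edge–face incidences: 2E = 8·6 + 3·x = 48 + 3x.
Every vertex has degree 3, so 3V = 2E.
Euler: V − E + F = 2 ⇒ (2E)/3 − E + (6 + x) = 2.
Multiply by 6: 2·(2E) − 3·(2E) + 6·(6 + x) = 12, i.e. 36 + 6x − (48 + 3x) = 12.
Collecting terms: 3x − 12 = 12, so 3x = 24, so x = 8.
Then 2E = 48 + 3·8 = 72, so E = 36, V = 2E/3 = 24, F = 6 + 8 = 14.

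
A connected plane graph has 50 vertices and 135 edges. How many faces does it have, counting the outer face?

87

Euler's formula for a connected plane graph: V − E + F = 2, so F = 2 − 50 + 135 = 87.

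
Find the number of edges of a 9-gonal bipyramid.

27

A bipyramid over an n-gon has 2n triangular faces and n + 2 vertices: V = 9 + 2 = 11, E = 3·9 = 27, F = 2·9 = 18.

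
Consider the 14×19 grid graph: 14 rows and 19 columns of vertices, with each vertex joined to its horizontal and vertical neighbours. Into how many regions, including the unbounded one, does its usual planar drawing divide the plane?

The grid has V = 14·19 = 266 vertices and E = 14·18 + 19·13 = 499 edges.
F = 2 − V + E = 2 − 266 + 499 = 235.

235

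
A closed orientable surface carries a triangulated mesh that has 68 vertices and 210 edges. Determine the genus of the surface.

2

Every face is a triangle and each edge borders two faces, so 3F = 2·210, giving F = 140.
χ = V − E + F = 68 − 210 + 140 = -2.
For a closed orientable surface χ = 2 − 2g, so g = (2 − (-2))/2 = 2.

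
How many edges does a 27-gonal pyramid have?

54

A pyramid on an n-gon base has one n-gon and n triangles: V = 27 + 1 = 28, E = 2·27 = 54, F = 27 + 1 = 28.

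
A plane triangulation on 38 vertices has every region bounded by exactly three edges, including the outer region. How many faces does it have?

In a plane triangulation 3F = 2E and V − E + F = 2, so F = 2V − 4 = 2·38 − 4 = 72.

72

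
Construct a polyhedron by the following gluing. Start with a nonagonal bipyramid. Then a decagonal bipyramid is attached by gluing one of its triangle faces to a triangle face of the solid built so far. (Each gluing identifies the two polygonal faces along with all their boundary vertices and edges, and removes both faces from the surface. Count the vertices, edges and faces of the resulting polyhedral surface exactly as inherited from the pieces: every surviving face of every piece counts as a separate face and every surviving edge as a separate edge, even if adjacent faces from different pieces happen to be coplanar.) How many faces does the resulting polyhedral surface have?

A nonagonal bipyramid: V=11, E=27, F=18.
Attach a decagonal bipyramid (V=12, E=30, F=20) along a 3-gon: merge 3 vertices and 3 edges, delete both glued faces → V=20, E=54, F=36.
Check: V − E + F = 20 − 54 + 36 = 2.

36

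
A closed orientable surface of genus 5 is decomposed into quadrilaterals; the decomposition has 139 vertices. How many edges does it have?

294

χ = 2 − 2·5 = -8, and every face is a square so 4F = 2E.
V − E + F = -8 with E = 4F/2 gives 139 − (4/2 − 1)·F = -8, so F = 147 and E = 294.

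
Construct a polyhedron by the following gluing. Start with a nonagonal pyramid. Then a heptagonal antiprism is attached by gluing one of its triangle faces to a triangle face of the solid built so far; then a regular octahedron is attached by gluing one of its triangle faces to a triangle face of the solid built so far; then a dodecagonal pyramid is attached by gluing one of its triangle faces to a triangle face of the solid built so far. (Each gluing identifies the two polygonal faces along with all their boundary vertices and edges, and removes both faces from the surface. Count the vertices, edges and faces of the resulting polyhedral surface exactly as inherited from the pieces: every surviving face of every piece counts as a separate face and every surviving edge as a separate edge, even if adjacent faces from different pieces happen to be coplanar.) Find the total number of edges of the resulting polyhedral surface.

73

A nonagonal pyramid: V=10, E=18, F=10.
Attach a heptagonal antiprism (V=14, E=28, F=16) along a 3-gon: merge 3 vertices and 3 edges, delete both glued faces → V=21, E=43, F=24.
Attach a regular octahedron (V=6, E=12, F=8) along a 3-gon: merge 3 vertices and 3 edges, delete both glued faces → V=24, E=52, F=30.
Attach a dodecagonal pyramid (V=13, E=24, F=13) along a 3-gon: merge 3 vertices and 3 edges, delete both glued faces → V=34, E=73, F=41.
Check: V − E + F = 34 − 73 + 41 = 2.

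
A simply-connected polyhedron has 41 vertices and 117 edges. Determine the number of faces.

78

Here V − E + F = 2.
F = 2 − V + E = 2 − 41 + 117 = 78.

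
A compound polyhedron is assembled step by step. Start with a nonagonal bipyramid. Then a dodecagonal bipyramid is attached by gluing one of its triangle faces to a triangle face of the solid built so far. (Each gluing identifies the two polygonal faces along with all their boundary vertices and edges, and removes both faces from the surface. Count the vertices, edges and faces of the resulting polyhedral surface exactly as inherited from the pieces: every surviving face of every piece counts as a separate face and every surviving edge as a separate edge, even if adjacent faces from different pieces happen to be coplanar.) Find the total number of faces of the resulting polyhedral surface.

40

A nonagonal bipyramid: V=11, E=27, F=18.
Attach a dodecagonal bipyramid (V=14, E=36, F=24) along a 3-gon: merge 3 vertices and 3 edges, delete both glued faces → V=22, E=60, F=40.
Check: V − E + F = 22 − 60 + 40 = 2.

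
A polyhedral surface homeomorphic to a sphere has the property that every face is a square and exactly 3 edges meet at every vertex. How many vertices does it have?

Each face has 4 edges and each edge borders two faces, so 2E = 4F.
Each vertex has degree 3, so 3V = 2E and hence V = 4F/3.
Euler: V − E + F = 2 ⇒ (4F/3) − (4F/2) + F = 2.
Multiply by 6: (8 − 12 + 6)F = 12, i.e. 2F = 12.
So F = 6, E = 4·6/2 = 12, V = 4·6/3 = 8.

8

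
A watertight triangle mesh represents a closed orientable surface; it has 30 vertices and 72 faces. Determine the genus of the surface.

Every face is a triangle, so 2E = 3·72 = 216, giving E = 108.
χ = V − E + F = 30 − 108 + 72 = -6.
For a closed orientable surface χ = 2 − 2g, so g = (2 − (-6))/2 = 4.

4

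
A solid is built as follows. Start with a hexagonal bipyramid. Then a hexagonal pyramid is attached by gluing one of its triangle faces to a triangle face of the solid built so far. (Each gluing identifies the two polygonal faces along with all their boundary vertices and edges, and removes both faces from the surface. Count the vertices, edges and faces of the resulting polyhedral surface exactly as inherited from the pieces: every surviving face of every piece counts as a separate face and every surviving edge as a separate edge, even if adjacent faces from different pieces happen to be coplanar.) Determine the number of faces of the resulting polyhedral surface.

A hexagonal bipyramid: V=8, E=18, F=12.
Attach a hexagonal pyramid (V=7, E=12, F=7) along a 3-gon: merge 3 vertices and 3 edges, delete both glued faces → V=12, E=27, F=17.
Check: V − E + F = 12 − 27 + 17 = 2.

17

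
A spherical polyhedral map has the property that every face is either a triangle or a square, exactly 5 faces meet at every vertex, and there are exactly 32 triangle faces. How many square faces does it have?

6

Let x be the number of squares; then F = 32 + x.
Edge–face incidences: 2E = 3·32 + 4·x = 96 + 4x.
Every vertex has degree 5, so 5V = 2E.
Euler: V − E + F = 2 ⇒ (2E)/5 − E + (32 + x) = 2.
Multiply by 10: 2·(2E) − 5·(2E) + 10·(32 + x) = 20, i.e. 320 + 10x − 3·(96 + 4x) = 20.
Collecting terms: −2x + 32 = 20, so −2x = −12, so x = 6.
Then 2E = 96 + 4·6 = 120, so E = 60, V = 2E/5 = 24, F = 32 + 6 = 38.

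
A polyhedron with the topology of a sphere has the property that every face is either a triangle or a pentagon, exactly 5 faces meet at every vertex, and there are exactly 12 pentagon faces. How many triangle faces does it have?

80

Let x be the number of triangles; then F = 12 + x.
Edge–face incidences: 2E = 5·12 + 3·x = 60 + 3x.
Every vertex has degree 5, so 5V = 2E.
Euler: V − E + F = 2 ⇒ (2E)/5 − E + (12 + x) = 2.
Multiply by 10: 2·(2E) − 5·(2E) + 10·(12 + x) = 20, i.e. 120 + 10x − 3·(60 + 3x) = 20.
Collecting terms: x − 60 = 20, so x = 80.
Then 2E = 60 + 3·80 = 300, so E = 150, V = 2E/5 = 60, F = 12 + 80 = 92.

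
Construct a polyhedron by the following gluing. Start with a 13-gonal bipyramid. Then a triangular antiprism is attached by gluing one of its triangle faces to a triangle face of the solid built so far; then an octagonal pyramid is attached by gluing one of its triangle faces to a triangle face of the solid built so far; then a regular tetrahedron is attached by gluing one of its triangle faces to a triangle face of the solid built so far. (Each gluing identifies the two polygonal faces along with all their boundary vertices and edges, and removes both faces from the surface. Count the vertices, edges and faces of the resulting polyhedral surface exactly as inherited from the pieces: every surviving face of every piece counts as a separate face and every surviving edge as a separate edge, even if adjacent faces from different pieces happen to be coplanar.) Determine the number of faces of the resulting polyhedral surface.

A 13-gonal bipyramid: V=15, E=39, F=26.
Attach a triangular antiprism (V=6, E=12, F=8) along a 3-gon: merge 3 vertices and 3 edges, delete both glued faces → V=18, E=48, F=32.
Attach an octagonal pyramid (V=9, E=16, F=9) along a 3-gon: merge 3 vertices and 3 edges, delete both glued faces → V=24, E=61, F=39.
Attach a regular tetrahedron (V=4, E=6, F=4) along a 3-gon: merge 3 vertices and 3 edges, delete both glued faces → V=25, E=64, F=41.
Check: V − E + F = 25 − 64 + 41 = 2.

41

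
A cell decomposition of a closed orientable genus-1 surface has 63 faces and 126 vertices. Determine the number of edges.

189

For a closed orientable surface of genus 1, χ = 2 − 2·1 = 0.
E = V + F − (0) = 126 + 63 − (0) = 189.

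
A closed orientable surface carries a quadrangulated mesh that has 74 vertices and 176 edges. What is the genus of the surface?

8

Every face is a square and each edge borders two faces, so 4F = 2·176, giving F = 88.
χ = V − E + F = 74 − 176 + 88 = -14.
For a closed orientable surface χ = 2 − 2g, so g = (2 − (-14))/2 = 8.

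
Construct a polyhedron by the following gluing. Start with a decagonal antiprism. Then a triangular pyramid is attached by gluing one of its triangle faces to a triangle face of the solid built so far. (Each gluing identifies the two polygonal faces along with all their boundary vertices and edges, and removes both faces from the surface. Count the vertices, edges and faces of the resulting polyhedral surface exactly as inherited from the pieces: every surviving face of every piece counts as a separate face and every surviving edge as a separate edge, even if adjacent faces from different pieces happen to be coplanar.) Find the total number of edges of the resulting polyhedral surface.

43

A decagonal antiprism: V=20, E=40, F=22.
Attach a triangular pyramid (V=4, E=6, F=4) along a 3-gon: merge 3 vertices and 3 edges, delete both glued faces → V=21, E=43, F=24.
Check: V − E + F = 21 − 43 + 24 = 2.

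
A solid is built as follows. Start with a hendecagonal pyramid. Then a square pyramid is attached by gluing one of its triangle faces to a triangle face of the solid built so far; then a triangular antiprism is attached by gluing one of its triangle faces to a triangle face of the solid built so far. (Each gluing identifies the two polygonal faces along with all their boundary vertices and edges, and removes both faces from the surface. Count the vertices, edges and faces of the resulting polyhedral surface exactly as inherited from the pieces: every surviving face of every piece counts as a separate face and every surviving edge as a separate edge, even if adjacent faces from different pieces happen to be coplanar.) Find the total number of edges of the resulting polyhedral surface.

36

A hendecagonal pyramid: V=12, E=22, F=12.
Attach a square pyramid (V=5, E=8, F=5) along a 3-gon: merge 3 vertices and 3 edges, delete both glued faces → V=14, E=27, F=15.
Attach a triangular antiprism (V=6, E=12, F=8) along a 3-gon: merge 3 vertices and 3 edges, delete both glued faces → V=17, E=36, F=21.
Check: V − E + F = 17 − 36 + 21 = 2.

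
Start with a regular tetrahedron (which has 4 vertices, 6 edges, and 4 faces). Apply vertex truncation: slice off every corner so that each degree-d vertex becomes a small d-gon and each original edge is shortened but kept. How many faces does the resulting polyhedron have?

8

Truncation replaces each original edge-end by a new vertex, so V′ = 2E = 12.
Each original edge survives, and each old vertex of degree d contributes d new edges; summing degrees gives Σd = 2E, so E′ = E + 2E = 3E = 18.
Each original face survives and each original vertex becomes one new face: F′ = F + V = 8.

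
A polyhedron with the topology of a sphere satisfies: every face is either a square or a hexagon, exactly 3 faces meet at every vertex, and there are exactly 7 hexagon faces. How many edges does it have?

Let x be the number of squares; then F = 7 + x.
Edge–face incidences: 2E = 6·7 + 4·x = 42 + 4x.
Every vertex has degree 3, so 3V = 2E.
Euler: V − E + F = 2 ⇒ (2E)/3 − E + (7 + x) = 2.
Multiply by 6: 2·(2E) − 3·(2E) + 6·(7 + x) = 12, i.e. 42 + 6x − (42 + 4x) = 12.
Collecting terms: 2x = 12, so x = 6.
Then 2E = 42 + 4·6 = 66, so E = 33, V = 2E/3 = 22, F = 7 + 6 = 13.

33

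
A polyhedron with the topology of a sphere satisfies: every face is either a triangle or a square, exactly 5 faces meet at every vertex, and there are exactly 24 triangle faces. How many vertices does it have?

Let x be the number of squares; then F = 24 + x.
Edge–face incidences: 2E = 3·24 + 4·x = 72 + 4x.
Every vertex has degree 5, so 5V = 2E.
Euler: V − E + F = 2 ⇒ (2E)/5 − E + (24 + x) = 2.
Multiply by 10: 2·(2E) − 5·(2E) + 10·(24 + x) = 20, i.e. 240 + 10x − 3·(72 + 4x) = 20.
Collecting terms: −2x + 24 = 20, so −2x = −4, so x = 2.
Then 2E = 72 + 4·2 = 80, so E = 40, V = 2E/5 = 16, F = 24 + 2 = 26.

16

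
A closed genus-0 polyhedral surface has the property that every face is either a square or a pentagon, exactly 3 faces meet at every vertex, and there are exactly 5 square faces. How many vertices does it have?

10

Let x be the number of pentagons; then F = 5 + x.
Edge–face incidences: 2E = 4·5 + 5·x = 20 + 5x.
Every vertex has degree 3, so 3V = 2E.
Euler: V − E + F = 2 ⇒ (2E)/3 − E + (5 + x) = 2.
Multiply by 6: 2·(2E) − 3·(2E) + 6·(5 + x) = 12, i.e. 30 + 6x − (20 + 5x) = 12.
Collecting terms: x + 10 = 12, so x = 2.
Then 2E = 20 + 5·2 = 30, so E = 15, V = 2E/3 = 10, F = 5 + 2 = 7.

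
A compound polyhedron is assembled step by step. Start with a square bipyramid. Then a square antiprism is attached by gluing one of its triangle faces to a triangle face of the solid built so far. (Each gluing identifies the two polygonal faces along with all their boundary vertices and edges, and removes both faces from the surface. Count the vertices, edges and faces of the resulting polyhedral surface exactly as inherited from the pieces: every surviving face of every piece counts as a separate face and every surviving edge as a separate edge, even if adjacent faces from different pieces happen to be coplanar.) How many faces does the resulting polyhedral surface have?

16

A square bipyramid: V=6, E=12, F=8.
Attach a square antiprism (V=8, E=16, F=10) along a 3-gon: merge 3 vertices and 3 edges, delete both glued faces → V=11, E=25, F=16.
Check: V − E + F = 11 − 25 + 16 = 2.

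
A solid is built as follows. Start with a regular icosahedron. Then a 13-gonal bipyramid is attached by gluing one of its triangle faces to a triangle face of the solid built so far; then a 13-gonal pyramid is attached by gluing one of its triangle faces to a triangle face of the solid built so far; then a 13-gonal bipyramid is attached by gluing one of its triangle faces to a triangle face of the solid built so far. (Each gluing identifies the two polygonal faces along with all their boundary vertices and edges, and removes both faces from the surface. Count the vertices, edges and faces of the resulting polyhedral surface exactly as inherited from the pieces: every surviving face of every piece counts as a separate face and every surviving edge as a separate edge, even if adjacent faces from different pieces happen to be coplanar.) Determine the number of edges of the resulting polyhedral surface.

125

A regular icosahedron: V=12, E=30, F=20.
Attach a 13-gonal bipyramid (V=15, E=39, F=26) along a 3-gon: merge 3 vertices and 3 edges, delete both glued faces → V=24, E=66, F=44.
Attach a 13-gonal pyramid (V=14, E=26, F=14) along a 3-gon: merge 3 vertices and 3 edges, delete both glued faces → V=35, E=89, F=56.
Attach a 13-gonal bipyramid (V=15, E=39, F=26) along a 3-gon: merge 3 vertices and 3 edges, delete both glued faces → V=47, E=125, F=80.
Check: V − E + F = 47 − 125 + 80 = 2.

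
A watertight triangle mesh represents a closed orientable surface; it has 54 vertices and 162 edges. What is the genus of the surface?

Every face is a triangle and each edge borders two faces, so 3F = 2·162, giving F = 108.
χ = V − E + F = 54 − 162 + 108 = 0.
For a closed orientable surface χ = 2 − 2g, so g = (2 − (0))/2 = 1.

1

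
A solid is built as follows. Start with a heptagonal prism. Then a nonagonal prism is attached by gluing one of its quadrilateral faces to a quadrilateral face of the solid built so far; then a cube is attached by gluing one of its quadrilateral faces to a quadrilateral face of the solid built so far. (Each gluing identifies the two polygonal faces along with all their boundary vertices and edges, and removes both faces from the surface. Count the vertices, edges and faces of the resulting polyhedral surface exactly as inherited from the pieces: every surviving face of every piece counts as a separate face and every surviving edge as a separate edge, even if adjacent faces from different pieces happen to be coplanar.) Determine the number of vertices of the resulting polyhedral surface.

A heptagonal prism: V=14, E=21, F=9.
Attach a nonagonal prism (V=18, E=27, F=11) along a 4-gon: merge 4 vertices and 4 edges, delete both glued faces → V=28, E=44, F=18.
Attach a cube (V=8, E=12, F=6) along a 4-gon: merge 4 vertices and 4 edges, delete both glued faces → V=32, E=52, F=22.
Check: V − E + F = 32 − 52 + 22 = 2.

32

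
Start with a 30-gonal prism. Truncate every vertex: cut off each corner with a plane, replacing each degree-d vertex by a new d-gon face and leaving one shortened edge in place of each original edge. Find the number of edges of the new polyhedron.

The base solid has V = 60, E = 90, F = 32.
Truncation replaces each original edge-end by a new vertex, so V′ = 2E = 180.
Each original edge survives, and each old vertex of degree d contributes d new edges; summing degrees gives Σd = 2E, so E′ = E + 2E = 3E = 270.
Each original face survives and each original vertex becomes one new face: F′ = F + V = 92.

270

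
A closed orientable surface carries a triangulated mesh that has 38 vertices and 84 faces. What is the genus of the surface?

3

Every face is a triangle, so 2E = 3·84 = 252, giving E = 126.
χ = V − E + F = 38 − 126 + 84 = -4.
For a closed orientable surface χ = 2 − 2g, so g = (2 − (-4))/2 = 3.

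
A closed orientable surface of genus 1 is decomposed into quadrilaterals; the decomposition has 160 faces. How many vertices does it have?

χ = 2 − 2·1 = 0, and every face is a square so 4F = 2E.
E = 4·160/2 = 320. Then V = 0 + E − F = 0 + 320 − 160 = 160.

160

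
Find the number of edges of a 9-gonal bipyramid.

27

A bipyramid over an n-gon has 2n triangular faces and n + 2 vertices: V = 9 + 2 = 11, E = 3·9 = 27, F = 2·9 = 18.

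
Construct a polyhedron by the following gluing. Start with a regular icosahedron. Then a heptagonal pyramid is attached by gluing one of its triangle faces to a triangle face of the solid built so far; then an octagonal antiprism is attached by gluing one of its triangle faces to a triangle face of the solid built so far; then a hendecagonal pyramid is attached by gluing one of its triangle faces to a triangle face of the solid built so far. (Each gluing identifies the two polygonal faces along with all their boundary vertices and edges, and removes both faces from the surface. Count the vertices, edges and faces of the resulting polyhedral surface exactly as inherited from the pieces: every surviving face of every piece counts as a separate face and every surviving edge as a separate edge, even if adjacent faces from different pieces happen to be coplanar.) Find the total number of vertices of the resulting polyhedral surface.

A regular icosahedron: V=12, E=30, F=20.
Attach a heptagonal pyramid (V=8, E=14, F=8) along a 3-gon: merge 3 vertices and 3 edges, delete both glued faces → V=17, E=41, F=26.
Attach an octagonal antiprism (V=16, E=32, F=18) along a 3-gon: merge 3 vertices and 3 edges, delete both glued faces → V=30, E=70, F=42.
Attach a hendecagonal pyramid (V=12, E=22, F=12) along a 3-gon: merge 3 vertices and 3 edges, delete both glued faces → V=39, E=89, F=52.
Check: V − E + F = 39 − 89 + 52 = 2.

39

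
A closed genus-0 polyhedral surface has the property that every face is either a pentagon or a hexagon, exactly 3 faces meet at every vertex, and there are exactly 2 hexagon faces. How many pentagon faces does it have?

12

Let x be the number of pentagons; then F = 2 + x.
Edge–face incidences: 2E = 6·2 + 5·x = 12 + 5x.
Every vertex has degree 3, so 3V = 2E.
Euler: V − E + F = 2 ⇒ (2E)/3 − E + (2 + x) = 2.
Multiply by 6: 2·(2E) − 3·(2E) + 6·(2 + x) = 12, i.e. 12 + 6x − (12 + 5x) = 12.
Collecting terms: x = 12.
Then 2E = 12 + 5·12 = 72, so E = 36, V = 2E/3 = 24, F = 2 + 12 = 14.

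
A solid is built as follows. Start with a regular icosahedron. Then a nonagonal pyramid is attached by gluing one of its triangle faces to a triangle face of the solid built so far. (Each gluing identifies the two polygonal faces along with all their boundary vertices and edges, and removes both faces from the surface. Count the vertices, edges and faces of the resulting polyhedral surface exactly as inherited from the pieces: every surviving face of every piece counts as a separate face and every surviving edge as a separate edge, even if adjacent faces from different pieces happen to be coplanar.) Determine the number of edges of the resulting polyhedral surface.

45

A regular icosahedron: V=12, E=30, F=20.
Attach a nonagonal pyramid (V=10, E=18, F=10) along a 3-gon: merge 3 vertices and 3 edges, delete both glued faces → V=19, E=45, F=28.
Check: V − E + F = 19 − 45 + 28 = 2.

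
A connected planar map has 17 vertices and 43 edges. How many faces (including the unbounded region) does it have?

Euler's formula for a connected plane graph: V − E + F = 2, so F = 2 − 17 + 43 = 28.

28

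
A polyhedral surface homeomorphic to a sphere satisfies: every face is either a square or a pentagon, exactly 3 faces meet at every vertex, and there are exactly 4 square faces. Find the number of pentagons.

4

Let x be the number of pentagons; then F = 4 + x.
Edge–face incidences: 2E = 4·4 + 5·x = 16 + 5x.
Every vertex has degree 3, so 3V = 2E.
Euler: V − E + F = 2 ⇒ (2E)/3 − E + (4 + x) = 2.
Multiply by 6: 2·(2E) − 3·(2E) + 6·(4 + x) = 12, i.e. 24 + 6x − (16 + 5x) = 12.
Collecting terms: x + 8 = 12, so x = 4.
Then 2E = 16 + 5·4 = 36, so E = 18, V = 2E/3 = 12, F = 4 + 4 = 8.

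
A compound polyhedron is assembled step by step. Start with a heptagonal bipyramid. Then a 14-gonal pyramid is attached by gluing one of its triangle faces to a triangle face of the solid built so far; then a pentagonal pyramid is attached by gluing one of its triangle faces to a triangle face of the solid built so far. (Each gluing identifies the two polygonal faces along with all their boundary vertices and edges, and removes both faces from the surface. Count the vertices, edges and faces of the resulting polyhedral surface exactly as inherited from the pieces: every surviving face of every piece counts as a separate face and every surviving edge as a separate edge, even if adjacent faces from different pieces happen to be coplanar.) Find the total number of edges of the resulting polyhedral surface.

A heptagonal bipyramid: V=9, E=21, F=14.
Attach a 14-gonal pyramid (V=15, E=28, F=15) along a 3-gon: merge 3 vertices and 3 edges, delete both glued faces → V=21, E=46, F=27.
Attach a pentagonal pyramid (V=6, E=10, F=6) along a 3-gon: merge 3 vertices and 3 edges, delete both glued faces → V=24, E=53, F=31.
Check: V − E + F = 24 − 53 + 31 = 2.

53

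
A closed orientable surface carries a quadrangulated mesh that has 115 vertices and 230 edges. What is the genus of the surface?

Every face is a square and each edge borders two faces, so 4F = 2·230, giving F = 115.
χ = V − E + F = 115 − 230 + 115 = 0.
For a closed orientable surface χ = 2 − 2g, so g = (2 − (0))/2 = 1.

1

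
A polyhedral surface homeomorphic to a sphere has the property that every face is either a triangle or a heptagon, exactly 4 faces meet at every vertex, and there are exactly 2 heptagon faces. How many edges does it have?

Let x be the number of triangles; then F = 2 + x.
Edge–face incidences: 2E = 7·2 + 3·x = 14 + 3x.
Every vertex has degree 4, so 4V = 2E.
Euler: V − E + F = 2 ⇒ (2E)/4 − E + (2 + x) = 2.
Multiply by 8: 2·(2E) − 4·(2E) + 8·(2 + x) = 16, i.e. 16 + 8x − 2·(14 + 3x) = 16.
Collecting terms: 2x − 12 = 16, so 2x = 28, so x = 14.
Then 2E = 14 + 3·14 = 56, so E = 28, V = 2E/4 = 14, F = 2 + 14 = 16.

28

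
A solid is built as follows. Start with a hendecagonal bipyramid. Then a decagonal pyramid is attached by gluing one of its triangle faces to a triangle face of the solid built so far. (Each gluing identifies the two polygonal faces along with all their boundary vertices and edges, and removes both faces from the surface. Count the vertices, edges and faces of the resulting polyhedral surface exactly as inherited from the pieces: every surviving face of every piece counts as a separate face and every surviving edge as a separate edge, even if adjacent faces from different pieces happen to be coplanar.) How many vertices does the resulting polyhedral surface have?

21

A hendecagonal bipyramid: V=13, E=33, F=22.
Attach a decagonal pyramid (V=11, E=20, F=11) along a 3-gon: merge 3 vertices and 3 edges, delete both glued faces → V=21, E=50, F=31.
Check: V − E + F = 21 − 50 + 31 = 2.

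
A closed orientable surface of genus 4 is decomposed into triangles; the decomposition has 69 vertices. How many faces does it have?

χ = 2 − 2·4 = -6, and every face is a triangle so 3F = 2E.
V − E + F = -6 with E = 3F/2 gives 69 − (3/2 − 1)·F = -6, so F = 150 and E = 225.

150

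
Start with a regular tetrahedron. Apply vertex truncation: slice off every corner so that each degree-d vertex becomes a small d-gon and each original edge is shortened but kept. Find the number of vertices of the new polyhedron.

12

The base solid has V = 4, E = 6, F = 4.
Truncation replaces each original edge-end by a new vertex, so V′ = 2E = 12.
Each original edge survives, and each old vertex of degree d contributes d new edges; summing degrees gives Σd = 2E, so E′ = E + 2E = 3E = 18.
Each original face survives and each original vertex becomes one new face: F′ = F + V = 8.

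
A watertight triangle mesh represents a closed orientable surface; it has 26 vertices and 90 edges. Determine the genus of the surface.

3

Every face is a triangle and each edge borders two faces, so 3F = 2·90, giving F = 60.
χ = V − E + F = 26 − 90 + 60 = -4.
For a closed orientable surface χ = 2 − 2g, so g = (2 − (-4))/2 = 3.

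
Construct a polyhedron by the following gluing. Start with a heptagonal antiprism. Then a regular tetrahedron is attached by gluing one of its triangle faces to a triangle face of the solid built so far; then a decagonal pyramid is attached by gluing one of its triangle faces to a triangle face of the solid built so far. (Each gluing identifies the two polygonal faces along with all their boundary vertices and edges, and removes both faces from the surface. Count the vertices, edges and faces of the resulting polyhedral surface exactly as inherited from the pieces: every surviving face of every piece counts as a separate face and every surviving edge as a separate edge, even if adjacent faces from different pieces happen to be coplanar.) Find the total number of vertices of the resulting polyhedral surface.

23

A heptagonal antiprism: V=14, E=28, F=16.
Attach a regular tetrahedron (V=4, E=6, F=4) along a 3-gon: merge 3 vertices and 3 edges, delete both glued faces → V=15, E=31, F=18.
Attach a decagonal pyramid (V=11, E=20, F=11) along a 3-gon: merge 3 vertices and 3 edges, delete both glued faces → V=23, E=48, F=27.
Check: V − E + F = 23 − 48 + 27 = 2.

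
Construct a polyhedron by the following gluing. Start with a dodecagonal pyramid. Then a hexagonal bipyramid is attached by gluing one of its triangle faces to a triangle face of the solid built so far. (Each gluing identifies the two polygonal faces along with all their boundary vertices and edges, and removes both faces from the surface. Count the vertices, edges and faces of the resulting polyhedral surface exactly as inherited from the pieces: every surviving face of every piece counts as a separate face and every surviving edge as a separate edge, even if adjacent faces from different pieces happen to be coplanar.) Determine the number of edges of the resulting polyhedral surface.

A dodecagonal pyramid: V=13, E=24, F=13.
Attach a hexagonal bipyramid (V=8, E=18, F=12) along a 3-gon: merge 3 vertices and 3 edges, delete both glued faces → V=18, E=39, F=23.
Check: V − E + F = 18 − 39 + 23 = 2.

39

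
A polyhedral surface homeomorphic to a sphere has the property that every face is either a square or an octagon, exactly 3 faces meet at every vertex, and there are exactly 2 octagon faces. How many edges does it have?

24

Let x be the number of squares; then F = 2 + x.
Edge–face incidences: 2E = 8·2 + 4·x = 16 + 4x.
Every vertex has degree 3, so 3V = 2E.
Euler: V − E + F = 2 ⇒ (2E)/3 − E + (2 + x) = 2.
Multiply by 6: 2·(2E) − 3·(2E) + 6·(2 + x) = 12, i.e. 12 + 6x − (16 + 4x) = 12.
Collecting terms: 2x − 4 = 12, so 2x = 16, so x = 8.
Then 2E = 16 + 4·8 = 48, so E = 24, V = 2E/3 = 16, F = 2 + 8 = 10.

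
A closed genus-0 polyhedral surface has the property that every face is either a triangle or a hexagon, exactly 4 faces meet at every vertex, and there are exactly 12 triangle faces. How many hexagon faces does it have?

2

Let x be the number of hexagons; then F = 12 + x.
Edge–face incidences: 2E = 3·12 + 6·x = 36 + 6x.
Every vertex has degree 4, so 4V = 2E.
Euler: V − E + F = 2 ⇒ (2E)/4 − E + (12 + x) = 2.
Multiply by 8: 2·(2E) − 4·(2E) + 8·(12 + x) = 16, i.e. 96 + 8x − 2·(36 + 6x) = 16.
Collecting terms: −4x + 24 = 16, so −4x = −8, so x = 2.
Then 2E = 36 + 6·2 = 48, so E = 24, V = 2E/4 = 12, F = 12 + 2 = 14.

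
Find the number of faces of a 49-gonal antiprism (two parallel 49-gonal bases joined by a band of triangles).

An antiprism on an n-gon has two n-gon caps and 2n triangles: V = 2·49 = 98, E = 4·49 = 196, F = 2·49 + 2 = 100.
Check: V − E + F = 98 − 196 + 100 = 2.

100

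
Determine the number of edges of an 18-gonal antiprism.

An antiprism on an n-gon has two n-gon caps and 2n triangles: V = 2·18 = 36, E = 4·18 = 72, F = 2·18 + 2 = 38.

72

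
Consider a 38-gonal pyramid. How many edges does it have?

A pyramid on an n-gon base has one n-gon and n triangles: V = 38 + 1 = 39, E = 2·38 = 76, F = 38 + 1 = 39.

76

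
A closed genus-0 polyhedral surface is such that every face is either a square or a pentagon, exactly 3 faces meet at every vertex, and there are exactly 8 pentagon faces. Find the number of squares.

Let x be the number of squares; then F = 8 + x.
Edge–face incidences: 2E = 5·8 + 4·x = 40 + 4x.
Every vertex has degree 3, so 3V = 2E.
Euler: V − E + F = 2 ⇒ (2E)/3 − E + (8 + x) = 2.
Multiply by 6: 2·(2E) − 3·(2E) + 6·(8 + x) = 12, i.e. 48 + 6x − (40 + 4x) = 12.
Collecting terms: 2x + 8 = 12, so 2x = 4, so x = 2.
Then 2E = 40 + 4·2 = 48, so E = 24, V = 2E/3 = 16, F = 8 + 2 = 10.

2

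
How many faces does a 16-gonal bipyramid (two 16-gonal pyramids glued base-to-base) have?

32

A bipyramid over an n-gon has 2n triangular faces and n + 2 vertices: V = 16 + 2 = 18, E = 3·16 = 48, F = 2·16 = 32.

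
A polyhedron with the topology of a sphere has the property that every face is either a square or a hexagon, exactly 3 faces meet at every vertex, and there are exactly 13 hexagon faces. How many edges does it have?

Let x be the number of squares; then F = 13 + x.
Edge–face incidences: 2E = 6·13 + 4·x = 78 + 4x.
Every vertex has degree 3, so 3V = 2E.
Euler: V − E + F = 2 ⇒ (2E)/3 − E + (13 + x) = 2.
Multiply by 6: 2·(2E) − 3·(2E) + 6·(13 + x) = 12, i.e. 78 + 6x − (78 + 4x) = 12.
Collecting terms: 2x = 12, so x = 6.
Then 2E = 78 + 4·6 = 102, so E = 51, V = 2E/3 = 34, F = 13 + 6 = 19.

51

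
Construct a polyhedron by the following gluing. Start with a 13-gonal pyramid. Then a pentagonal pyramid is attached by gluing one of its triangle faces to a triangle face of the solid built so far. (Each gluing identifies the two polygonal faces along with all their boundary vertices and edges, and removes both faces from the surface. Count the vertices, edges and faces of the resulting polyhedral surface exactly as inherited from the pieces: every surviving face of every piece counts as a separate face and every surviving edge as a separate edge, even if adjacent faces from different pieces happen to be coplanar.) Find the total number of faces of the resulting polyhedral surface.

A 13-gonal pyramid: V=14, E=26, F=14.
Attach a pentagonal pyramid (V=6, E=10, F=6) along a 3-gon: merge 3 vertices and 3 edges, delete both glued faces → V=17, E=33, F=18.
Check: V − E + F = 17 − 33 + 18 = 2.

18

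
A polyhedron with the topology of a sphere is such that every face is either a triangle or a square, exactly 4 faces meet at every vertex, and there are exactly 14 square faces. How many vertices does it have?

Let x be the number of triangles; then F = 14 + x.
Edge–face incidences: 2E = 4·14 + 3·x = 56 + 3x.
Every vertex has degree 4, so 4V = 2E.
Euler: V − E + F = 2 ⇒ (2E)/4 − E + (14 + x) = 2.
Multiply by 8: 2·(2E) − 4·(2E) + 8·(14 + x) = 16, i.e. 112 + 8x − 2·(56 + 3x) = 16.
Collecting terms: 2x = 16, so x = 8.
Then 2E = 56 + 3·8 = 80, so E = 40, V = 2E/4 = 20, F = 14 + 8 = 22.

20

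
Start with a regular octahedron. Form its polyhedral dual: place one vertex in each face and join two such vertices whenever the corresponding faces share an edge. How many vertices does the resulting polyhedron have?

The base solid has V = 6, E = 12, F = 8.
The dual swaps V and F and preserves E: V′ = F = 8, E′ = E = 12, F′ = V = 6.

8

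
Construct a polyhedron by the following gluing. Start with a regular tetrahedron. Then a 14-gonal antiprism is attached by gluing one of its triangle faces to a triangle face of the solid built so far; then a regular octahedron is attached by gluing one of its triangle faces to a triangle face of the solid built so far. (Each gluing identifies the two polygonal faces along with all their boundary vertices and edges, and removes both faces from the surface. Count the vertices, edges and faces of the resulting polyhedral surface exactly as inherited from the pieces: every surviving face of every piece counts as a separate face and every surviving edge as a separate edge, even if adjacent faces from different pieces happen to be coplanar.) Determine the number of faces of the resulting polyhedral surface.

A regular tetrahedron: V=4, E=6, F=4.
Attach a 14-gonal antiprism (V=28, E=56, F=30) along a 3-gon: merge 3 vertices and 3 edges, delete both glued faces → V=29, E=59, F=32.
Attach a regular octahedron (V=6, E=12, F=8) along a 3-gon: merge 3 vertices and 3 edges, delete both glued faces → V=32, E=68, F=38.
Check: V − E + F = 32 − 68 + 38 = 2.

38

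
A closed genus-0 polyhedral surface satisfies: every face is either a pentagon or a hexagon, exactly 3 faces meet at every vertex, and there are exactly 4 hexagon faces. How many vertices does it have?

28

Let x be the number of pentagons; then F = 4 + x.
Edge–face incidences: 2E = 6·4 + 5·x = 24 + 5x.
Every vertex has degree 3, so 3V = 2E.
Euler: V − E + F = 2 ⇒ (2E)/3 − E + (4 + x) = 2.
Multiply by 6: 2·(2E) − 3·(2E) + 6·(4 + x) = 12, i.e. 24 + 6x − (24 + 5x) = 12.
Collecting terms: x = 12.
Then 2E = 24 + 5·12 = 84, so E = 42, V = 2E/3 = 28, F = 4 + 12 = 16.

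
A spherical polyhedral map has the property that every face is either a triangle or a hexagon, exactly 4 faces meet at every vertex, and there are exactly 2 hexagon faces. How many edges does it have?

24

Let x be the number of triangles; then F = 2 + x.
Edge–face incidences: 2E = 6·2 + 3·x = 12 + 3x.
Every vertex has degree 4, so 4V = 2E.
Euler: V − E + F = 2 ⇒ (2E)/4 − E + (2 + x) = 2.
Multiply by 8: 2·(2E) − 4·(2E) + 8·(2 + x) = 16, i.e. 16 + 8x − 2·(12 + 3x) = 16.
Collecting terms: 2x − 8 = 16, so 2x = 24, so x = 12.
Then 2E = 12 + 3·12 = 48, so E = 24, V = 2E/4 = 12, F = 2 + 12 = 14.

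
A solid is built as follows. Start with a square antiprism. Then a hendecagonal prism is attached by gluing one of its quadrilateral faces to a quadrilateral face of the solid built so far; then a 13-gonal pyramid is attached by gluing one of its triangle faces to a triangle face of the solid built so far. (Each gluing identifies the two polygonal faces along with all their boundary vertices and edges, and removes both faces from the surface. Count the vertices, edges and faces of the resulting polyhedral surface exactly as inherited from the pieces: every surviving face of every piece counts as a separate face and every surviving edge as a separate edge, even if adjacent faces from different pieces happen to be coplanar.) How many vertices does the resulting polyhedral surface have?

A square antiprism: V=8, E=16, F=10.
Attach a hendecagonal prism (V=22, E=33, F=13) along a 4-gon: merge 4 vertices and 4 edges, delete both glued faces → V=26, E=45, F=21.
Attach a 13-gonal pyramid (V=14, E=26, F=14) along a 3-gon: merge 3 vertices and 3 edges, delete both glued faces → V=37, E=68, F=33.
Check: V − E + F = 37 − 68 + 33 = 2.

37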